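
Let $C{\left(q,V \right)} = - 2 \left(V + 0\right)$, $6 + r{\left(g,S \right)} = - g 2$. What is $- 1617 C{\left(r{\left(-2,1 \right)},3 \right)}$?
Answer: $9702$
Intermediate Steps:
$r{\left(g,S \right)} = -6 - 2 g$ ($r{\left(g,S \right)} = -6 + - g 2 = -6 - 2 g$)
$C{\left(q,V \right)} = - 2 V$
$- 1617 C{\left(r{\left(-2,1 \right)},3 \right)} = - 1617 \left(\left(-2\right) 3\right) = \left(-1617\right) \left(-6\right) = 9702$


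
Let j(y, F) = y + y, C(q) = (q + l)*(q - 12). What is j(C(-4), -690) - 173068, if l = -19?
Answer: -172332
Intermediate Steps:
C(q) = (-19 + q)*(-12 + q) (C(q) = (q - 19)*(q - 12) = (-19 + q)*(-12 + q))
j(y, F) = 2*y
j(C(-4), -690) - 173068 = 2*(228 + (-4)**2 - 31*(-4)) - 173068 = 2*(228 + 16 + 124) - 173068 = 2*368 - 173068 = 736 - 173068 = -172332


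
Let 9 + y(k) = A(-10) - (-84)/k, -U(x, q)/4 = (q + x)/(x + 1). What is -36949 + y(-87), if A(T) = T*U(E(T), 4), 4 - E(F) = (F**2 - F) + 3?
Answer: -9636140/261 ≈ -36920.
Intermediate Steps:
E(F) = 1 + F - F**2 (E(F) = 4 - ((F**2 - F) + 3) = 4 - (3 + F**2 - F) = 4 + (-3 + F - F**2) = 1 + F - F**2)
U(x, q) = -4*(q + x)/(1 + x) (U(x, q) = -4*(q + x)/(x + 1) = -4*(q + x)/(1 + x))
A(T) = 4*T*(-5 + T**2 - T)/(2 + T - T**2) (A(T) = T*(4*(-1*4 - (1 + T - T**2))/(1 + (1 + T - T**2))) = T*(4*(-4 + (-1 + T**2 - T))/(2 + T - T**2)) = T*(4*(-5 + T**2 - T)/(2 + T - T**2)) = 4*T*(-5 + T**2 - T)/(2 + T - T**2))
y(k) = 269/9 + 84/k (y(k) = -9 + (4*(-10)*(5 - 10 - 1*(-10)**2)/(-2 + (-10)**2 - 1*(-10)) - (-84)/k) = -9 + (4*(-10)*(5 - 10 - 1*100)/(-2 + 100 + 10) + 84/k) = -9 + (4*(-10)*(5 - 10 - 100)/108 + 84/k) = -9 + (4*(-10)*(1/108)*(-105) + 84/k) = -9 + (350/9 + 84/k) = 269/9 + 84/k)
-36949 + y(-87) = -36949 + (269/9 + 84/(-87)) = -36949 + (269/9 + 84*(-1/87)) = -36949 + (269/9 - 28/29) = -36949 + 7549/261 = -9636140/261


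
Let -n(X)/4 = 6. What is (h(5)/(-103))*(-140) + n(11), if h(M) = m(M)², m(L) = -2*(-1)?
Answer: -1912/103 ≈ -18.563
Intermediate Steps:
m(L) = 2
n(X) = -24 (n(X) = -4*6 = -24)
h(M) = 4 (h(M) = 2² = 4)
(h(5)/(-103))*(-140) + n(11) = (4/(-103))*(-140) - 24 = (4*(-1/103))*(-140) - 24 = -4/103*(-140) - 24 = 560/103 - 24 = -1912/103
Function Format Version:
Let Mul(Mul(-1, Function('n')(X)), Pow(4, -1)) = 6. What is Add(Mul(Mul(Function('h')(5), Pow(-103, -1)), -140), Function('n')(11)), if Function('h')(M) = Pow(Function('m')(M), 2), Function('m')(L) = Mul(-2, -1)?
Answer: Rational(-1912, 103) ≈ -18.563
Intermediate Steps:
Function('m')(L) = 2
Function('n')(X) = -24 (Function('n')(X) = Mul(-4, 6) = -24)
Function('h')(M) = 4 (Function('h')(M) = Pow(2, 2) = 4)
Add(Mul(Mul(Function('h')(5), Pow(-103, -1)), -140), Function('n')(11)) = Add(Mul(Mul(4, Pow(-103, -1)), -140), -24) = Add(Mul(Mul(4, Rational(-1, 103)), -140), -24) = Add(Mul(Rational(-4, 103), -140), -24) = Add(Rational(560, 103), -24) = Rational(-1912, 103)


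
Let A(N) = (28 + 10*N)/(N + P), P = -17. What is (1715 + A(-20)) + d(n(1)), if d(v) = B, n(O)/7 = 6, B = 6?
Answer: 63849/37 ≈ 1725.6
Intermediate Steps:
n(O) = 42 (n(O) = 7*6 = 42)
d(v) = 6
A(N) = (28 + 10*N)/(-17 + N) (A(N) = (28 + 10*N)/(N - 17) = (28 + 10*N)/(-17 + N))
(1715 + A(-20)) + d(n(1)) = (1715 + 2*(14 + 5*(-20))/(-17 - 20)) + 6 = (1715 + 2*(14 - 100)/(-37)) + 6 = (1715 + 2*(-1/37)*(-86)) + 6 = (1715 + 172/37) + 6 = 63627/37 + 6 = 63849/37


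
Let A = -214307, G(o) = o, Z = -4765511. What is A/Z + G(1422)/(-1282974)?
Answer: 44695625396/1019004451619 ≈ 0.043862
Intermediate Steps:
A/Z + G(1422)/(-1282974) = -214307/(-4765511) + 1422/(-1282974) = -214307*(-1/4765511) + 1422*(-1/1282974) = 214307/4765511 - 237/213829 = 44695625396/1019004451619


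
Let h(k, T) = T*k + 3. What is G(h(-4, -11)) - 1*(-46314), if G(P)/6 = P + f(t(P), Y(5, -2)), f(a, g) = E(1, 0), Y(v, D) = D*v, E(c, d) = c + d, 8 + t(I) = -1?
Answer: 46602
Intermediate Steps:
t(I) = -9 (t(I) = -8 - 1 = -9)
h(k, T) = 3 + T*k
f(a, g) = 1 (f(a, g) = 1 + 0 = 1)
G(P) = 6 + 6*P (G(P) = 6*(P + 1) = 6*(1 + P) = 6 + 6*P)
G(h(-4, -11)) - 1*(-46314) = (6 + 6*(3 - 11*(-4))) - 1*(-46314) = (6 + 6*(3 + 44)) + 46314 = (6 + 6*47) + 46314 = (6 + 282) + 46314 = 288 + 46314 = 46602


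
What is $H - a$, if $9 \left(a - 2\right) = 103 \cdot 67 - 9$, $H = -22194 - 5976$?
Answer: $- \frac{260440}{9} \approx -28938.0$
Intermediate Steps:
$H = -28170$
$a = \frac{6910}{9}$ ($a = 2 + \frac{103 \cdot 67 - 9}{9} = 2 + \frac{6901 - 9}{9} = 2 + \frac{1}{9} \cdot 6892 = 2 + \frac{6892}{9} = \frac{6910}{9} \approx 767.78$)
$H - a = -28170 - \frac{6910}{9} = - \frac{260440}{9}$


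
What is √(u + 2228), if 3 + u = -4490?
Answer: I*√2265 ≈ 47.592*I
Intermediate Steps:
u = -4493 (u = -3 - 4490 = -4493)
√(u + 2228) = √(-4493 + 2228) = √(-2265) = I*√2265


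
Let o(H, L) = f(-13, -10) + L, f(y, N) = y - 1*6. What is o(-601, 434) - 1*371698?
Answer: -371283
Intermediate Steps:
f(y, N) = -6 + y (f(y, N) = y - 6 = -6 + y)
o(H, L) = -19 + L (o(H, L) = (-6 - 13) + L = -19 + L)
o(-601, 434) - 1*371698 = (-19 + 434) - 1*371698 = 415 - 371698 = -371283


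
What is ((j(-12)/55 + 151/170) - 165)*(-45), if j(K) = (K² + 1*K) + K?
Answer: 2725281/374 ≈ 7286.8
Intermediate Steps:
j(K) = K² + 2*K (j(K) = (K² + K) + K = (K + K²) + K = K² + 2*K)
((j(-12)/55 + 151/170) - 165)*(-45) = ((-12*(2 - 12)/55 + 151/170) - 165)*(-45) = ((-12*(-10)*(1/55) + 151*(1/170)) - 165)*(-45) = ((120*(1/55) + 151/170) - 165)*(-45) = ((24/11 + 151/170) - 165)*(-45) = (5741/1870 - 165)*(-45) = -302809/1870*(-45) = 2725281/374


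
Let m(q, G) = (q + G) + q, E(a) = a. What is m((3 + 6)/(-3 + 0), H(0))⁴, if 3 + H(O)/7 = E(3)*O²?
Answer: 531441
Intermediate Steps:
H(O) = -21 + 21*O² (H(O) = -21 + 7*(3*O²) = -21 + 21*O²)
m(q, G) = G + 2*q (m(q, G) = (G + q) + q = G + 2*q)
m((3 + 6)/(-3 + 0), H(0))⁴ = ((-21 + 21*0²) + 2*((3 + 6)/(-3 + 0)))⁴ = ((-21 + 21*0) + 2*(9/(-3)))⁴ = ((-21 + 0) + 2*(9*(-⅓)))⁴ = (-21 + 2*(-3))⁴ = (-21 - 6)⁴ = (-27)⁴ = 531441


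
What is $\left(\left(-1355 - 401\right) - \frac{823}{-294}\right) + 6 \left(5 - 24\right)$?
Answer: $- \frac{548957}{294} \approx -1867.2$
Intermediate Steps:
$\left(\left(-1355 - 401\right) - \frac{823}{-294}\right) + 6 \left(5 - 24\right) = \left(-1756 - - \frac{823}{294}\right) + 6 \left(-19\right) = \left(-1756 + \frac{823}{294}\right) - 114 = - \frac{515441}{294} - 114 = - \frac{548957}{294}$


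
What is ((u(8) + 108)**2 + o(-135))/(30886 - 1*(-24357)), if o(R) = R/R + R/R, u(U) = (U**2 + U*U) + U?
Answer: 59538/55243 ≈ 1.0777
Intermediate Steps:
u(U) = U + 2*U**2 (u(U) = (U**2 + U**2) + U = 2*U**2 + U = U + 2*U**2)
o(R) = 2 (o(R) = 1 + 1 = 2)
((u(8) + 108)**2 + o(-135))/(30886 - 1*(-24357)) = ((8*(1 + 2*8) + 108)**2 + 2)/(30886 - 1*(-24357)) = ((8*(1 + 16) + 108)**2 + 2)/(30886 + 24357) = ((8*17 + 108)**2 + 2)/55243 = ((136 + 108)**2 + 2)*(1/55243) = (244**2 + 2)*(1/55243) = (59536 + 2)*(1/55243) = 59538*(1/55243) = 59538/55243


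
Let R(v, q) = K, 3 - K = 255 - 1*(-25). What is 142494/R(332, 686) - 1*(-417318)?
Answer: 115454592/277 ≈ 4.1680e+5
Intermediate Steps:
K = -277 (K = 3 - (255 - 1*(-25)) = 3 - (255 + 25) = 3 - 1*280 = 3 - 280 = -277)
R(v, q) = -277
142494/R(332, 686) - 1*(-417318) = 142494/(-277) - 1*(-417318) = 142494*(-1/277) + 417318 = -142494/277 + 417318 = 115454592/277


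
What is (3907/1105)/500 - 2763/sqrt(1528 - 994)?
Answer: 3907/552500 - 921*sqrt(534)/178 ≈ -119.56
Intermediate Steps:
(3907/1105)/500 - 2763/sqrt(1528 - 994) = (3907*(1/1105))*(1/500) - 2763*sqrt(534)/534 = (3907/1105)*(1/500) - 921*sqrt(534)/178 = 3907/552500 - 921*sqrt(534)/178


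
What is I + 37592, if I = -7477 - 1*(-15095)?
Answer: 45210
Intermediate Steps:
I = 7618 (I = -7477 + 15095 = 7618)
I + 37592 = 7618 + 37592 = 45210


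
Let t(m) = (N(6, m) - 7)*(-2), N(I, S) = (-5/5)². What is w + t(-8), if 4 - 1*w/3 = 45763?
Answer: -137265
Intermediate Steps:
w = -137277 (w = 12 - 3*45763 = 12 - 137289 = -137277)
N(I, S) = 1 (N(I, S) = (-5*⅕)² = (-1)² = 1)
t(m) = 12 (t(m) = (1 - 7)*(-2) = -6*(-2) = 12)
w + t(-8) = -137277 + 12 = -137265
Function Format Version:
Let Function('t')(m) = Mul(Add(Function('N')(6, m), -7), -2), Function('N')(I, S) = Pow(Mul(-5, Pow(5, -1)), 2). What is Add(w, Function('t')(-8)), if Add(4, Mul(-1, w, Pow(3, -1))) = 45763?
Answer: -137265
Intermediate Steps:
w = -137277 (w = Add(12, Mul(-3, 45763)) = Add(12, -137289) = -137277)
Function('N')(I, S) = 1 (Function('N')(I, S) = Pow(Mul(-5, Rational(1, 5)), 2) = Pow(-1, 2) = 1)
Function('t')(m) = 12 (Function('t')(m) = Mul(Add(1, -7), -2) = Mul(-6, -2) = 12)
Add(w, Function('t')(-8)) = Add(-137277, 12) = -137265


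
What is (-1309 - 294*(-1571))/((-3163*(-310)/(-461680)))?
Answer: -21263364920/98053 ≈ -2.1686e+5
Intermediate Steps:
(-1309 - 294*(-1571))/((-3163*(-310)/(-461680))) = (-1309 + 461874)/((980530*(-1/461680))) = 460565/(-98053/46168) = 460565*(-46168/98053) = -21263364920/98053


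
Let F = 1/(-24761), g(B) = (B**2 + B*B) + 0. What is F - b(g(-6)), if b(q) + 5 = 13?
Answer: -198089/24761 ≈ -8.0000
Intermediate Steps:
g(B) = 2*B**2 (g(B) = (B**2 + B**2) + 0 = 2*B**2 + 0 = 2*B**2)
b(q) = 8 (b(q) = -5 + 13 = 8)
F = -1/24761 ≈ -4.0386e-5
F - b(g(-6)) = -1/24761 - 1*8 = -1/24761 - 8 = -198089/24761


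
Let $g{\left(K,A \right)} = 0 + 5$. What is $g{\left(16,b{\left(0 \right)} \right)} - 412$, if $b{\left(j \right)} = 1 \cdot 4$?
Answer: $-407$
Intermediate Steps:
$b{\left(j \right)} = 4$
$g{\left(K,A \right)} = 5$
$g{\left(16,b{\left(0 \right)} \right)} - 412 = 5 - 412 = -407$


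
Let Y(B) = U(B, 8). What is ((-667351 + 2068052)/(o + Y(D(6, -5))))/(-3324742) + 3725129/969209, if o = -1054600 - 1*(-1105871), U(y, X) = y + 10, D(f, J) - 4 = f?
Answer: 635242439372542429/165278572954879698 ≈ 3.8435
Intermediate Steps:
D(f, J) = 4 + f
U(y, X) = 10 + y
Y(B) = 10 + B
o = 51271 (o = -1054600 + 1105871 = 51271)
((-667351 + 2068052)/(o + Y(D(6, -5))))/(-3324742) + 3725129/969209 = ((-667351 + 2068052)/(51271 + (10 + (4 + 6))))/(-3324742) + 3725129/969209 = (1400701/(51271 + (10 + 10)))*(-1/3324742) + 3725129*(1/969209) = (1400701/(51271 + 20))*(-1/3324742) + 3725129/969209 = (1400701/51291)*(-1/3324742) + 3725129/969209 = -1400701/170529341922 + 3725129/969209 = 635242439372542429/165278572954879698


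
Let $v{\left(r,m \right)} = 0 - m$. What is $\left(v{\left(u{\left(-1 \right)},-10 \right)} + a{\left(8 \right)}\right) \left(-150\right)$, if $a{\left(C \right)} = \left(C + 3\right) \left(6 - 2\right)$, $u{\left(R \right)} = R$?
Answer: $-8100$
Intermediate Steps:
$a{\left(C \right)} = 12 + 4 C$ ($a{\left(C \right)} = \left(3 + C\right) 4 = 12 + 4 C$)
$v{\left(r,m \right)} = - m$
$\left(v{\left(u{\left(-1 \right)},-10 \right)} + a{\left(8 \right)}\right) \left(-150\right) = \left(\left(-1\right) \left(-10\right) + \left(12 + 4 \cdot 8\right)\right) \left(-150\right) = \left(10 + \left(12 + 32\right)\right) \left(-150\right) = \left(10 + 44\right) \left(-150\right) = 54 \left(-150\right) = -8100$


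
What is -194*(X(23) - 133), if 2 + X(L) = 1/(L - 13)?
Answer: 130853/5 ≈ 26171.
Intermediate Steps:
X(L) = -2 + 1/(-13 + L) (X(L) = -2 + 1/(L - 13) = -2 + 1/(-13 + L))
-194*(X(23) - 133) = -194*((27 - 2*23)/(-13 + 23) - 133) = -194*((27 - 46)/10 - 133) = -194*((⅒)*(-19) - 133) = -194*(-19/10 - 133) = -194*(-1349/10) = 130853/5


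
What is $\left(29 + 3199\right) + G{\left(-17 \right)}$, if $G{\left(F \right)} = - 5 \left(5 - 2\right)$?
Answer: $3213$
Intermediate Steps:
$G{\left(F \right)} = -15$ ($G{\left(F \right)} = \left(-5\right) 3 = -15$)
$\left(29 + 3199\right) + G{\left(-17 \right)} = \left(29 + 3199\right) - 15 = 3228 - 15 = 3213$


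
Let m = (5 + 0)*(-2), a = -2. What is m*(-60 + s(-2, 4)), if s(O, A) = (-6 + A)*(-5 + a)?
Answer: 460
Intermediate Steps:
s(O, A) = 42 - 7*A (s(O, A) = (-6 + A)*(-5 - 2) = (-6 + A)*(-7) = 42 - 7*A)
m = -10 (m = 5*(-2) = -10)
m*(-60 + s(-2, 4)) = -10*(-60 + (42 - 7*4)) = -10*(-60 + (42 - 28)) = -10*(-60 + 14) = -10*(-46) = 460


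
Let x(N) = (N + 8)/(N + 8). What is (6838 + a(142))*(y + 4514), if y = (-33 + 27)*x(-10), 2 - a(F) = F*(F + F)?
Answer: -150963904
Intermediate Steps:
x(N) = 1 (x(N) = (8 + N)/(8 + N) = 1)
a(F) = 2 - 2*F² (a(F) = 2 - F*(F + F) = 2 - F*2*F = 2 - 2*F²)
y = -6 (y = (-33 + 27)*1 = -6*1 = -6)
(6838 + a(142))*(y + 4514) = (6838 + (2 - 2*142²))*(-6 + 4514) = (6838 + (2 - 2*20164))*4508 = (6838 + (2 - 40328))*4508 = (6838 - 40326)*4508 = -33488*4508 = -150963904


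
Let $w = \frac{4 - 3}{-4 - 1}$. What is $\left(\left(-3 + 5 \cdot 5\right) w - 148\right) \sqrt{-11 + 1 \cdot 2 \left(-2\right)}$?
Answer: $- \frac{762 i \sqrt{15}}{5} \approx - 590.24 i$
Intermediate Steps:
$w = - \frac{1}{5}$ ($w = 1 \frac{1}{-5} = 1 \left(- \frac{1}{5}\right) = - \frac{1}{5} \approx -0.2$)
$\left(\left(-3 + 5 \cdot 5\right) w - 148\right) \sqrt{-11 + 1 \cdot 2 \left(-2\right)} = \left(\left(-3 + 5 \cdot 5\right) \left(- \frac{1}{5}\right) - 148\right) \sqrt{-11 + 1 \cdot 2 \left(-2\right)} = \left(\left(-3 + 25\right) \left(- \frac{1}{5}\right) - 148\right) \sqrt{-11 + 2 \left(-2\right)} = \left(22 \left(- \frac{1}{5}\right) - 148\right) \sqrt{-11 - 4} = \left(- \frac{22}{5} - 148\right) \sqrt{-15} = - \frac{762 i \sqrt{15}}{5}$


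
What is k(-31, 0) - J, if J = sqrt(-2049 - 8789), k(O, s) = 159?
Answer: 159 - I*sqrt(10838) ≈ 159.0 - 104.11*I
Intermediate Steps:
J = I*sqrt(10838) (J = sqrt(-10838) = I*sqrt(10838) ≈ 104.11*I)
k(-31, 0) - J = 159 - I*sqrt(10838)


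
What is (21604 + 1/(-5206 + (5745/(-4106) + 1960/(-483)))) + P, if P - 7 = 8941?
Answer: 45109379067174/1476478769 ≈ 30552.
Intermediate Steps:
P = 8948 (P = 7 + 8941 = 8948)
(21604 + 1/(-5206 + (5745/(-4106) + 1960/(-483)))) + P = (21604 + 1/(-5206 + (5745/(-4106) + 1960/(-483)))) + 8948 = (21604 + 1/(-5206 + (5745*(-1/4106) + 1960*(-1/483)))) + 8948 = (21604 + 1/(-5206 + (-5745/4106 - 280/69))) + 8948 = (21604 + 1/(-5206 - 1546085/283314)) + 8948 = (21604 + 1/(-1476478769/283314)) + 8948 = (21604 - 283314/1476478769) + 8948 = 31897847042162/1476478769 + 8948 = 45109379067174/1476478769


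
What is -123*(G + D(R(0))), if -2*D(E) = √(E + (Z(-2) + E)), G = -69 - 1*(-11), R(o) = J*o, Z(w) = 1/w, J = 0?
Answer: 7134 + 123*I*√2/4 ≈ 7134.0 + 43.487*I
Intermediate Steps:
R(o) = 0 (R(o) = 0*o = 0)
G = -58 (G = -69 + 11 = -58)
D(E) = -√(-½ + 2*E)/2 (D(E) = -√(E + (1/(-2) + E))/2 = -√(E + (-½ + E))/2 = -√(-½ + 2*E)/2)
-123*(G + D(R(0))) = -123*(-58 - √(-2 + 8*0)/4) = -123*(-58 - √(-2 + 0)/4) = -123*(-58 - I*√2/4) = 7134 + 123*I*√2/4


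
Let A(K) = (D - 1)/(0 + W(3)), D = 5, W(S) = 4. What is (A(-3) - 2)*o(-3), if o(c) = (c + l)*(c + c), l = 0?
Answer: -18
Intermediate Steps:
A(K) = 1 (A(K) = (5 - 1)/(0 + 4) = 4/4 = 4*(¼) = 1)
o(c) = 2*c² (o(c) = (c + 0)*(c + c) = c*(2*c) = 2*c²)
(A(-3) - 2)*o(-3) = (1 - 2)*(2*(-3)²) = -2*9 = -1*18 = -18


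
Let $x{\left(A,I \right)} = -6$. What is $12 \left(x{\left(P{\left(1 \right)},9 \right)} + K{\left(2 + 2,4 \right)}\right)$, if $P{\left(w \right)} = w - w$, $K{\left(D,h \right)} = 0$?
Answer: $-72$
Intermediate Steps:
$P{\left(w \right)} = 0$
$12 \left(x{\left(P{\left(1 \right)},9 \right)} + K{\left(2 + 2,4 \right)}\right) = 12 \left(-6 + 0\right) = 12 \left(-6\right) = -72$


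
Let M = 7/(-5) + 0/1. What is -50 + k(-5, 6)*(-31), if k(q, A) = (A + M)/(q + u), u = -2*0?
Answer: -537/25 ≈ -21.480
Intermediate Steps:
u = 0
M = -7/5 (M = 7*(-⅕) + 0*1 = -7/5 + 0 = -7/5 ≈ -1.4000)
k(q, A) = (-7/5 + A)/q (k(q, A) = (A - 7/5)/(q + 0) = (-7/5 + A)/q)
-50 + k(-5, 6)*(-31) = -50 + ((-7/5 + 6)/(-5))*(-31) = -50 - ⅕*23/5*(-31) = -50 - 23/25*(-31) = -50 + 713/25 = -537/25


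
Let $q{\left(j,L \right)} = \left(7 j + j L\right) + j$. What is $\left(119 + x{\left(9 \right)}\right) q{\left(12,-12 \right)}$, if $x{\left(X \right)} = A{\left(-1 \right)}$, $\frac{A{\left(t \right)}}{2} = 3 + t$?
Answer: $-5904$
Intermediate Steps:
$A{\left(t \right)} = 6 + 2 t$ ($A{\left(t \right)} = 2 \left(3 + t\right) = 6 + 2 t$)
$x{\left(X \right)} = 4$ ($x{\left(X \right)} = 6 + 2 \left(-1\right) = 6 - 2 = 4$)
$q{\left(j,L \right)} = 8 j + L j$ ($q{\left(j,L \right)} = \left(7 j + L j\right) + j = 8 j + L j$)
$\left(119 + x{\left(9 \right)}\right) q{\left(12,-12 \right)} = \left(119 + 4\right) 12 \left(8 - 12\right) = 123 \cdot 12 \left(-4\right) = 123 \left(-48\right) = -5904$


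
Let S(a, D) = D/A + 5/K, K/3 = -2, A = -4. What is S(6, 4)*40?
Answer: -220/3 ≈ -73.333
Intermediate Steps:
K = -6 (K = 3*(-2) = -6)
S(a, D) = -⅚ - D/4 (S(a, D) = D/(-4) + 5/(-6) = D*(-¼) + 5*(-⅙) = -D/4 - ⅚ = -⅚ - D/4)
S(6, 4)*40 = (-⅚ - ¼*4)*40 = (-⅚ - 1)*40 = -11/6*40 = -220/3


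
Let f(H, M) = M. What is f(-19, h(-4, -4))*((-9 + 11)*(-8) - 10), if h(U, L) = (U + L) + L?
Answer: 312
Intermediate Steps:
h(U, L) = U + 2*L (h(U, L) = (L + U) + L = U + 2*L)
f(-19, h(-4, -4))*((-9 + 11)*(-8) - 10) = (-4 + 2*(-4))*((-9 + 11)*(-8) - 10) = (-4 - 8)*(2*(-8) - 10) = -12*(-16 - 10) = -12*(-26) = 312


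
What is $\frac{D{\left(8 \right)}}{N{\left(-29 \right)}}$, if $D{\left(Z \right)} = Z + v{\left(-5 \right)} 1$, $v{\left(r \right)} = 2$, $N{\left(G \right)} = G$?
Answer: $- \frac{10}{29} \approx -0.34483$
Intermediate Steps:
$D{\left(Z \right)} = 2 + Z$ ($D{\left(Z \right)} = Z + 2 \cdot 1 = Z + 2 = 2 + Z$)
$\frac{D{\left(8 \right)}}{N{\left(-29 \right)}} = \frac{2 + 8}{-29} = 10 \left(- \frac{1}{29}\right) = - \frac{10}{29}$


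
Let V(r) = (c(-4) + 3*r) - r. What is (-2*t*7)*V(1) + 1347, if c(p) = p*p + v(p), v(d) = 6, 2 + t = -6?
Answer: 4035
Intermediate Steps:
t = -8 (t = -2 - 6 = -8)
c(p) = 6 + p**2 (c(p) = p*p + 6 = p**2 + 6 = 6 + p**2)
V(r) = 22 + 2*r (V(r) = ((6 + (-4)**2) + 3*r) - r = ((6 + 16) + 3*r) - r = (22 + 3*r) - r = 22 + 2*r)
(-2*t*7)*V(1) + 1347 = (-2*(-8)*7)*(22 + 2*1) + 1347 = (16*7)*(22 + 2) + 1347 = 112*24 + 1347 = 2688 + 1347 = 4035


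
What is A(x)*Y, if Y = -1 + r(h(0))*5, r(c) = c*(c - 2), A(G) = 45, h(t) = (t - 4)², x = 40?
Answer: 50355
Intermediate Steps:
h(t) = (-4 + t)²
r(c) = c*(-2 + c)
Y = 1119 (Y = -1 + ((-4 + 0)²*(-2 + (-4 + 0)²))*5 = -1 + ((-4)²*(-2 + (-4)²))*5 = -1 + (16*(-2 + 16))*5 = -1 + (16*14)*5 = -1 + 224*5 = -1 + 1120 = 1119)
A(x)*Y = 45*1119 = 50355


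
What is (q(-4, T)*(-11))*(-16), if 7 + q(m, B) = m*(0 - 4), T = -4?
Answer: 1584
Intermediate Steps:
q(m, B) = -7 - 4*m (q(m, B) = -7 + m*(0 - 4) = -7 + m*(-4) = -7 - 4*m)
(q(-4, T)*(-11))*(-16) = ((-7 - 4*(-4))*(-11))*(-16) = ((-7 + 16)*(-11))*(-16) = (9*(-11))*(-16) = -99*(-16) = 1584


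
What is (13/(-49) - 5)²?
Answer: 66564/2401 ≈ 27.723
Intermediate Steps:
(13/(-49) - 5)² = (13*(-1/49) - 5)² = (-13/49 - 5)² = (-258/49)² = 66564/2401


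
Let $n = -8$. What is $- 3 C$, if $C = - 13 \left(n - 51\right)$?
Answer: $-2301$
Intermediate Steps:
$C = 767$ ($C = - 13 \left(-8 - 51\right) = \left(-13\right) \left(-59\right) = 767$)
$- 3 C = \left(-3\right) 767 = -2301$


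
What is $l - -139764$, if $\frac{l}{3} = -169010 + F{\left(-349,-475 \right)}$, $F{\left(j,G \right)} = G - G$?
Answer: $-367266$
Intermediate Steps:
$F{\left(j,G \right)} = 0$
$l = -507030$ ($l = 3 \left(-169010 + 0\right) = 3 \left(-169010\right) = -507030$)
$l - -139764 = -507030 - -139764 = -507030 + 139764 = -367266$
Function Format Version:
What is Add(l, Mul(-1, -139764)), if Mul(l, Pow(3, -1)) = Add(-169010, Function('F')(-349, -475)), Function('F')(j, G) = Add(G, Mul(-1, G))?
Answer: -367266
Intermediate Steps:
Function('F')(j, G) = 0
l = -507030 (l = Mul(3, Add(-169010, 0)) = Mul(3, -169010) = -507030)
Add(l, Mul(-1, -139764)) = Add(-507030, Mul(-1, -139764)) = Add(-507030, 139764) = -367266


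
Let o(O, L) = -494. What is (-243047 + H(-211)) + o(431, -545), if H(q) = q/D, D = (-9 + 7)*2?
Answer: -973953/4 ≈ -2.4349e+5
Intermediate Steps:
D = -4 (D = -2*2 = -4)
H(q) = -q/4 (H(q) = q/(-4) = q*(-¼) = -q/4)
(-243047 + H(-211)) + o(431, -545) = (-243047 - ¼*(-211)) - 494 = (-243047 + 211/4) - 494 = -971977/4 - 494 = -973953/4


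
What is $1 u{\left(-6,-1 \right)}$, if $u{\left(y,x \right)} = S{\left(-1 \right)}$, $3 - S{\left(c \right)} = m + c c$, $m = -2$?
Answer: $4$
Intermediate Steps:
$S{\left(c \right)} = 5 - c^{2}$ ($S{\left(c \right)} = 3 - \left(-2 + c c\right) = 3 - \left(-2 + c^{2}\right) = 5 - c^{2}$)
$u{\left(y,x \right)} = 4$ ($u{\left(y,x \right)} = 5 - \left(-1\right)^{2} = 5 - 1 = 4$)
$1 u{\left(-6,-1 \right)} = 1 \cdot 4 = 4$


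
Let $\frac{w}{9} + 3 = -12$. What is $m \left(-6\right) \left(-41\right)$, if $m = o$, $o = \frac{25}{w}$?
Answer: $- \frac{410}{9} \approx -45.556$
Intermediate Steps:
$w = -135$ ($w = -27 + 9 \left(-12\right) = -27 - 108 = -135$)
$o = - \frac{5}{27}$ ($o = \frac{25}{-135} = 25 \left(- \frac{1}{135}\right) = - \frac{5}{27} \approx -0.18519$)
$m = - \frac{5}{27} \approx -0.18519$
$m \left(-6\right) \left(-41\right) = \left(- \frac{5}{27}\right) \left(-6\right) \left(-41\right) = \frac{10}{9} \left(-41\right) = - \frac{410}{9}$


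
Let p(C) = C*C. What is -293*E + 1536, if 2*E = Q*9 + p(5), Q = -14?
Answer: 32665/2 ≈ 16333.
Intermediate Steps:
p(C) = C²
E = -101/2 (E = (-14*9 + 5²)/2 = (-126 + 25)/2 = (½)*(-101) = -101/2 ≈ -50.500)
-293*E + 1536 = -293*(-101/2) + 1536 = 29593/2 + 1536 = 32665/2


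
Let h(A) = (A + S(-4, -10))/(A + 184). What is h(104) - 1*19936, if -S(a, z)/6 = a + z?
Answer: -1435345/72 ≈ -19935.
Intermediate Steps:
S(a, z) = -6*a - 6*z (S(a, z) = -6*(a + z) = -6*a - 6*z)
h(A) = (84 + A)/(184 + A) (h(A) = (A + (-6*(-4) - 6*(-10)))/(A + 184) = (A + (24 + 60))/(184 + A) = (A + 84)/(184 + A) = (84 + A)/(184 + A))
h(104) - 1*19936 = (84 + 104)/(184 + 104) - 1*19936 = 188/288 - 19936 = (1/288)*188 - 19936 = 47/72 - 19936 = -1435345/72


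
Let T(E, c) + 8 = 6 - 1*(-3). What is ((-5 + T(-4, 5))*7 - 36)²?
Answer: 4096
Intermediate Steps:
T(E, c) = 1 (T(E, c) = -8 + (6 - 1*(-3)) = -8 + (6 + 3) = -8 + 9 = 1)
((-5 + T(-4, 5))*7 - 36)² = ((-5 + 1)*7 - 36)² = (-4*7 - 36)² = (-28 - 36)² = (-64)² = 4096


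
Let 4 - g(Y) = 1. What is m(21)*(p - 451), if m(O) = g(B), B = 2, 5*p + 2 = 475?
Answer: -5346/5 ≈ -1069.2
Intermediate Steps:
p = 473/5 (p = -2/5 + (1/5)*475 = -2/5 + 95 = 473/5 ≈ 94.600)
g(Y) = 3 (g(Y) = 4 - 1*1 = 4 - 1 = 3)
m(O) = 3
m(21)*(p - 451) = 3*(473/5 - 451) = 3*(-1782/5) = -5346/5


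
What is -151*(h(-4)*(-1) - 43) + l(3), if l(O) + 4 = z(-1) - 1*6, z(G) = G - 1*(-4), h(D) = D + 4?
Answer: 6486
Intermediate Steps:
h(D) = 4 + D
z(G) = 4 + G (z(G) = G + 4 = 4 + G)
l(O) = -7 (l(O) = -4 + ((4 - 1) - 1*6) = -4 + (3 - 6) = -4 - 3 = -7)
-151*(h(-4)*(-1) - 43) + l(3) = -151*((4 - 4)*(-1) - 43) - 7 = -151*(0*(-1) - 43) - 7 = -151*(0 - 43) - 7 = -151*(-43) - 7 = 6493 - 7 = 6486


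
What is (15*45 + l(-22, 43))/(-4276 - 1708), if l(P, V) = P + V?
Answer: -87/748 ≈ -0.11631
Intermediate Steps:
(15*45 + l(-22, 43))/(-4276 - 1708) = (15*45 + (-22 + 43))/(-4276 - 1708) = (675 + 21)/(-5984) = 696*(-1/5984) = -87/748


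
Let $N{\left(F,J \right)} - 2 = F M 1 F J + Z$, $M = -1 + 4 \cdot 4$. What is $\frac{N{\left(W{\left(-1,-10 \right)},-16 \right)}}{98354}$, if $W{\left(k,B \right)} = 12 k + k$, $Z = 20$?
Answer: $- \frac{20269}{49177} \approx -0.41216$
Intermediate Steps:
$M = 15$ ($M = -1 + 16 = 15$)
$W{\left(k,B \right)} = 13 k$
$N{\left(F,J \right)} = 22 + 15 J F^{2}$ ($N{\left(F,J \right)} = 2 + \left(F 15 \cdot 1 F J + 20\right) = 2 + \left(15 F 1 F J + 20\right) = 2 + \left(15 F F J + 20\right) = 2 + \left(15 F^{2} J + 20\right) = 2 + \left(15 J F^{2} + 20\right) = 2 + \left(20 + 15 J F^{2}\right) = 22 + 15 J F^{2}$)
$\frac{N{\left(W{\left(-1,-10 \right)},-16 \right)}}{98354} = \frac{22 + 15 \left(-16\right) \left(13 \left(-1\right)\right)^{2}}{98354} = \left(22 + 15 \left(-16\right) \left(-13\right)^{2}\right) \frac{1}{98354} = \left(22 + 15 \left(-16\right) 169\right) \frac{1}{98354} = \left(22 - 40560\right) \frac{1}{98354} = \left(-40538\right) \frac{1}{98354} = - \frac{20269}{49177}$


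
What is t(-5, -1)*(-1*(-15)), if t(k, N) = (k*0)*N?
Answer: 0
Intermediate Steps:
t(k, N) = 0 (t(k, N) = 0*N = 0)
t(-5, -1)*(-1*(-15)) = 0*(-1*(-15)) = 0*15 = 0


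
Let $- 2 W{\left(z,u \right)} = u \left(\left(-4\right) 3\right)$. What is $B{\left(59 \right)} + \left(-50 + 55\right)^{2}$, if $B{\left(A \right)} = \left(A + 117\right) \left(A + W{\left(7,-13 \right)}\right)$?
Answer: $-3319$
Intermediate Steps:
$W{\left(z,u \right)} = 6 u$ ($W{\left(z,u \right)} = - \frac{u \left(\left(-4\right) 3\right)}{2} = - \frac{u \left(-12\right)}{2} = - \frac{\left(-12\right) u}{2} = 6 u$)
$B{\left(A \right)} = \left(-78 + A\right) \left(117 + A\right)$ ($B{\left(A \right)} = \left(A + 117\right) \left(A + 6 \left(-13\right)\right) = \left(117 + A\right) \left(A - 78\right) = \left(117 + A\right) \left(-78 + A\right) = \left(-78 + A\right) \left(117 + A\right)$)
$B{\left(59 \right)} + \left(-50 + 55\right)^{2} = \left(-9126 + 59^{2} + 39 \cdot 59\right) + \left(-50 + 55\right)^{2} = \left(-9126 + 3481 + 2301\right) + 5^{2} = -3344 + 25 = -3319$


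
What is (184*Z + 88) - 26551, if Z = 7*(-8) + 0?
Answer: -36767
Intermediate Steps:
Z = -56 (Z = -56 + 0 = -56)
(184*Z + 88) - 26551 = (184*(-56) + 88) - 26551 = (-10304 + 88) - 26551 = -10216 - 26551 = -36767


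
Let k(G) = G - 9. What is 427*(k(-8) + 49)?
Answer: 13664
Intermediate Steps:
k(G) = -9 + G
427*(k(-8) + 49) = 427*((-9 - 8) + 49) = 427*(-17 + 49) = 427*32 = 13664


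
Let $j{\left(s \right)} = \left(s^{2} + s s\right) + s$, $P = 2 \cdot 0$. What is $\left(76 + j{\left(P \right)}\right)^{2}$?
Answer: $5776$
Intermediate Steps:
$P = 0$
$j{\left(s \right)} = s + 2 s^{2}$ ($j{\left(s \right)} = \left(s^{2} + s^{2}\right) + s = 2 s^{2} + s = s + 2 s^{2}$)
$\left(76 + j{\left(P \right)}\right)^{2} = \left(76 + 0 \left(1 + 2 \cdot 0\right)\right)^{2} = \left(76 + 0 \left(1 + 0\right)\right)^{2} = \left(76 + 0 \cdot 1\right)^{2} = \left(76 + 0\right)^{2} = 76^{2} = 5776$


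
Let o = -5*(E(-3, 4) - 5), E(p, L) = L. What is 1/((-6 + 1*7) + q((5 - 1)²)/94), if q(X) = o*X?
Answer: 47/87 ≈ 0.54023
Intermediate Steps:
o = 5 (o = -5*(4 - 5) = -5*(-1) = 5)
q(X) = 5*X
1/((-6 + 1*7) + q((5 - 1)²)/94) = 1/((-6 + 1*7) + (5*(5 - 1)²)/94) = 1/((-6 + 7) + (5*4²)*(1/94)) = 1/(1 + (5*16)*(1/94)) = 1/(1 + 80*(1/94)) = 1/(1 + 40/47) = 1/(87/47) = 47/87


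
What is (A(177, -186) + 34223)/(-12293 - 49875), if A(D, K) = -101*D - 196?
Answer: -425/1636 ≈ -0.25978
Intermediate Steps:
A(D, K) = -196 - 101*D
(A(177, -186) + 34223)/(-12293 - 49875) = ((-196 - 101*177) + 34223)/(-12293 - 49875) = ((-196 - 17877) + 34223)/(-62168) = (-18073 + 34223)*(-1/62168) = 16150*(-1/62168) = -425/1636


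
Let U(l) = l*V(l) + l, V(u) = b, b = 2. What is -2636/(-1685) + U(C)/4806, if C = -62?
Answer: 2059201/1349685 ≈ 1.5257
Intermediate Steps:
V(u) = 2
U(l) = 3*l (U(l) = l*2 + l = 2*l + l = 3*l)
-2636/(-1685) + U(C)/4806 = -2636/(-1685) + (3*(-62))/4806 = -2636*(-1/1685) - 186*1/4806 = 2636/1685 - 31/801 = 2059201/1349685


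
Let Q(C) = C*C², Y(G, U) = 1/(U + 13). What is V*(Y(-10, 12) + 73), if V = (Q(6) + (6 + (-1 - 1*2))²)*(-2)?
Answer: -32868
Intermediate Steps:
Y(G, U) = 1/(13 + U)
Q(C) = C³
V = -450 (V = (6³ + (6 + (-1 - 1*2))²)*(-2) = (216 + (6 + (-1 - 2))²)*(-2) = (216 + (6 - 3)²)*(-2) = (216 + 3²)*(-2) = (216 + 9)*(-2) = 225*(-2) = -450)
V*(Y(-10, 12) + 73) = -450*(1/(13 + 12) + 73) = -450*(1/25 + 73) = -450*1826/25 = -32868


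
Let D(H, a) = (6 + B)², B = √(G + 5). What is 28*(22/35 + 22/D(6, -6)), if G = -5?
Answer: 1562/45 ≈ 34.711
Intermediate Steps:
B = 0 (B = √(-5 + 5) = √0 = 0)
D(H, a) = 36 (D(H, a) = (6 + 0)² = 6² = 36)
28*(22/35 + 22/D(6, -6)) = 28*(22/35 + 22/36) = 28*(22*(1/35) + 22*(1/36)) = 28*(22/35 + 11/18) = 28*(781/630) = 1562/45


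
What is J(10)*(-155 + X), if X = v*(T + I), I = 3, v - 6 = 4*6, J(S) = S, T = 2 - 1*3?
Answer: -950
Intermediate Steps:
T = -1 (T = 2 - 3 = -1)
v = 30 (v = 6 + 4*6 = 6 + 24 = 30)
X = 60 (X = 30*(-1 + 3) = 30*2 = 60)
J(10)*(-155 + X) = 10*(-155 + 60) = 10*(-95) = -950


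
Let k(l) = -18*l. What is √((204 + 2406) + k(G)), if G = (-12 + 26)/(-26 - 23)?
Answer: 9*√1582/7 ≈ 51.138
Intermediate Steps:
G = -2/7 (G = 14/(-49) = 14*(-1/49) = -2/7 ≈ -0.28571)
√((204 + 2406) + k(G)) = √((204 + 2406) - 18*(-2/7)) = √(2610 + 36/7) = √(18306/7) = 9*√1582/7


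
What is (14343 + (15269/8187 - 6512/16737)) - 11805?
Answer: 38663752459/15225091 ≈ 2539.5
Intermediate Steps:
(14343 + (15269/8187 - 6512/16737)) - 11805 = (14343 + 22471501/15225091) - 11805 = 218395951714/15225091 - 11805 = 38663752459/15225091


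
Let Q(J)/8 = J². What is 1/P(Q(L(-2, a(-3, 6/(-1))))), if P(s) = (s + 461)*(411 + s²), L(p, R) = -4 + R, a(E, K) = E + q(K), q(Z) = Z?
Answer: 1/3314735095 ≈ 3.0168e-10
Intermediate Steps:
a(E, K) = E + K
Q(J) = 8*J²
P(s) = (411 + s²)*(461 + s) (P(s) = (461 + s)*(411 + s²) = (411 + s²)*(461 + s))
1/P(Q(L(-2, a(-3, 6/(-1))))) = 1/(189471 + (8*(-4 + (-3 + 6/(-1)))²)³ + 411*(8*(-4 + (-3 + 6/(-1)))²) + 461*(8*(-4 + (-3 + 6/(-1)))²)²) = 1/(189471 + (8*(-4 + (-3 + 6*(-1)))²)³ + 411*(8*(-4 + (-3 + 6*(-1)))²) + 461*(8*(-4 + (-3 + 6*(-1)))²)²) = 1/(189471 + (8*(-4 + (-3 - 6))²)³ + 411*(8*(-4 + (-3 - 6))²) + 461*(8*(-4 + (-3 - 6))²)²) = 1/(189471 + (8*(-4 - 9)²)³ + 411*(8*(-4 - 9)²) + 461*(8*(-4 - 9)²)²) = 1/(189471 + (8*(-13)²)³ + 411*(8*(-13)²) + 461*(8*(-13)²)²) = 1/(189471 + (8*169)³ + 411*(8*169) + 461*(8*169)²) = 1/(189471 + 1352³ + 411*1352 + 461*1352²) = 1/(189471 + 2471326208 + 555672 + 461*1827904) = 1/(189471 + 2471326208 + 555672 + 842663744) = 1/3314735095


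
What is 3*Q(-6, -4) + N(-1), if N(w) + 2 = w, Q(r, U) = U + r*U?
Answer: 57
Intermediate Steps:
Q(r, U) = U + U*r
N(w) = -2 + w
3*Q(-6, -4) + N(-1) = 3*(-4*(1 - 6)) + (-2 - 1) = 3*(-4*(-5)) - 3 = 3*20 - 3 = 60 - 3 = 57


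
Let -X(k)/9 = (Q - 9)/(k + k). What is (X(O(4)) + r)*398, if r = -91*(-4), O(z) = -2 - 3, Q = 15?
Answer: 735106/5 ≈ 1.4702e+5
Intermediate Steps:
O(z) = -5
r = 364
X(k) = -27/k (X(k) = -9*(15 - 9)/(k + k) = -54/(2*k) = -54*1/(2*k) = -27/k)
(X(O(4)) + r)*398 = (-27/(-5) + 364)*398 = (-27*(-⅕) + 364)*398 = (27/5 + 364)*398 = (1847/5)*398 = 735106/5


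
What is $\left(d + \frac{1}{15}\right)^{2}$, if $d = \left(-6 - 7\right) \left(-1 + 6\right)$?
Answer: $\frac{948676}{225} \approx 4216.3$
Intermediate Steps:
$d = -65$ ($d = \left(-13\right) 5 = -65$)
$\left(d + \frac{1}{15}\right)^{2} = \left(-65 + \frac{1}{15}\right)^{2} = \left(- \frac{974}{15}\right)^{2} = \frac{948676}{225}$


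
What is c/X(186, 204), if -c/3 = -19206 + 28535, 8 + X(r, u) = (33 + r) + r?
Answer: -27987/397 ≈ -70.496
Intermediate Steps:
X(r, u) = 25 + 2*r (X(r, u) = -8 + ((33 + r) + r) = -8 + (33 + 2*r) = 25 + 2*r)
c = -27987 (c = -3*(-19206 + 28535) = -3*9329 = -27987)
c/X(186, 204) = -27987/(25 + 2*186) = -27987/(25 + 372) = -27987/397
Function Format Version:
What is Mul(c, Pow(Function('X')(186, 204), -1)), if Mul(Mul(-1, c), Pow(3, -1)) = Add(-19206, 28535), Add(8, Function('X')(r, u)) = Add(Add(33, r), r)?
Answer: Rational(-27987, 397) ≈ -70.496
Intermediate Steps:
Function('X')(r, u) = Add(25, Mul(2, r)) (Function('X')(r, u) = Add(-8, Add(Add(33, r), r)) = Add(-8, Add(33, Mul(2, r))) = Add(25, Mul(2, r)))
c = -27987 (c = Mul(-3, Add(-19206, 28535)) = Mul(-3, 9329) = -27987)
Mul(c, Pow(Function('X')(186, 204), -1)) = Mul(-27987, Pow(Add(25, Mul(2, 186)), -1)) = Mul(-27987, Pow(Add(25, 372), -1)) = Mul(-27987, Pow(397, -1)) = Mul(-27987, Rational(1, 397)) = Rational(-27987, 397)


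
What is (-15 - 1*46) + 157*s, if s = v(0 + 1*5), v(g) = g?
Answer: 724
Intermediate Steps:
s = 5 (s = 0 + 1*5 = 0 + 5 = 5)
(-15 - 1*46) + 157*s = (-15 - 1*46) + 157*5 = (-15 - 46) + 785 = -61 + 785 = 724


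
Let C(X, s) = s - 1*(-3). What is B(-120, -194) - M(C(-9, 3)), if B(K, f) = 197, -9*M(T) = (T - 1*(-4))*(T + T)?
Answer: 631/3 ≈ 210.33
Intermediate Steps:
C(X, s) = 3 + s (C(X, s) = s + 3 = 3 + s)
M(T) = -2*T*(4 + T)/9 (M(T) = -(T - 1*(-4))*(T + T)/9 = -(T + 4)*2*T/9 = -(4 + T)*2*T/9 = -2*T*(4 + T)/9)
B(-120, -194) - M(C(-9, 3)) = 197 - (-2)*(3 + 3)*(4 + (3 + 3))/9 = 197 - (-2)*6*(4 + 6)/9 = 197 - (-2)*6*10/9 = 197 - 1*(-40/3) = 197 + 40/3 = 631/3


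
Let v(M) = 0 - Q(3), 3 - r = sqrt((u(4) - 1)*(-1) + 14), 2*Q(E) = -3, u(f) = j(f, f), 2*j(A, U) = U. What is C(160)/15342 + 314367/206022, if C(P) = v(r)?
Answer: 535925283/351198836 ≈ 1.5260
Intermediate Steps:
j(A, U) = U/2
u(f) = f/2
Q(E) = -3/2 (Q(E) = (1/2)*(-3) = -3/2)
r = 3 - sqrt(13) (r = 3 - sqrt(((1/2)*4 - 1)*(-1) + 14) = 3 - sqrt((2 - 1)*(-1) + 14) = 3 - sqrt(1*(-1) + 14) = 3 - sqrt(-1 + 14) = 3 - sqrt(13) ≈ -0.60555)
v(M) = 3/2 (v(M) = 0 - 1*(-3/2) = 0 + 3/2 = 3/2)
C(P) = 3/2
C(160)/15342 + 314367/206022 = (3/2)/15342 + 314367/206022 = (3/2)*(1/15342) + 314367*(1/206022) = 1/10228 + 104789/68674 = 535925283/351198836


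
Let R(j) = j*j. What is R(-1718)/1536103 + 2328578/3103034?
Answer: 6367807487675/2383289918251 ≈ 2.6719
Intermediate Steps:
R(j) = j**2
R(-1718)/1536103 + 2328578/3103034 = (-1718)**2/1536103 + 2328578/3103034 = 2951524*(1/1536103) + 2328578*(1/3103034) = 2951524/1536103 + 1164289/1551517 = 6367807487675/2383289918251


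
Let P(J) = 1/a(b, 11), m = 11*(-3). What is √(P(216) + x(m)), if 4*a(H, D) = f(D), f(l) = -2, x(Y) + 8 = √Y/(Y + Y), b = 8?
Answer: √(-43560 - 66*I*√33)/66 ≈ 0.013762 - 3.1623*I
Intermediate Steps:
m = -33
x(Y) = -8 + 1/(2*√Y) (x(Y) = -8 + √Y/(Y + Y) = -8 + √Y/((2*Y)) = -8 + (1/(2*Y))*√Y = -8 + 1/(2*√Y))
a(H, D) = -½ (a(H, D) = (¼)*(-2) = -½)
P(J) = -2 (P(J) = 1/(-½) = -2)
√(P(216) + x(m)) = √(-2 + (-8 + 1/(2*√(-33)))) = √(-2 + (-8 + (-I*√33/33)/2)) = √(-2 + (-8 - I*√33/66)) = √(-10 - I*√33/66)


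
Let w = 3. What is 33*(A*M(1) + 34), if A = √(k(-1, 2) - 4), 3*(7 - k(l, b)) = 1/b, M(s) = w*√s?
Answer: 1122 + 33*√102/2 ≈ 1288.6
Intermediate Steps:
M(s) = 3*√s
k(l, b) = 7 - 1/(3*b)
A = √102/6 (A = √((7 - ⅓/2) - 4) = √((7 - ⅓*½) - 4) = √((7 - ⅙) - 4) = √(41/6 - 4) = √(17/6) = √102/6 ≈ 1.6833)
33*(A*M(1) + 34) = 33*((√102/6)*(3*√1) + 34) = 33*((√102/6)*(3*1) + 34) = 33*((√102/6)*3 + 34) = 33*(√102/2 + 34) = 33*(34 + √102/2) = 1122 + 33*√102/2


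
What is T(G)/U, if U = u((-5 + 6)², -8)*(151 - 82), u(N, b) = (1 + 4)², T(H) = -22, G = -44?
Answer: -22/1725 ≈ -0.012754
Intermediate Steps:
u(N, b) = 25 (u(N, b) = 5² = 25)
U = 1725 (U = 25*(151 - 82) = 25*69 = 1725)
T(G)/U = -22/1725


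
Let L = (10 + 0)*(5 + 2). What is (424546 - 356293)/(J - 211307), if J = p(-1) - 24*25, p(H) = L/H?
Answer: -22751/70659 ≈ -0.32198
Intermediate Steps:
L = 70 (L = 10*7 = 70)
p(H) = 70/H
J = -670 (J = 70/(-1) - 24*25 = 70*(-1) - 600 = -70 - 600 = -670)
(424546 - 356293)/(J - 211307) = (424546 - 356293)/(-670 - 211307) = 68253/(-211977) = 68253*(-1/211977) = -22751/70659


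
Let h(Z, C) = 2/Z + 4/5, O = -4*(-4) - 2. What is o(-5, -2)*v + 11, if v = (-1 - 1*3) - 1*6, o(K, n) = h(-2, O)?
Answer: 13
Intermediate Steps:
O = 14 (O = 16 - 2 = 14)
h(Z, C) = 4/5 + 2/Z (h(Z, C) = 2/Z + 4*(1/5) = 2/Z + 4/5 = 4/5 + 2/Z)
o(K, n) = -1/5 (o(K, n) = 4/5 + 2/(-2) = 4/5 + 2*(-1/2) = 4/5 - 1 = -1/5)
v = -10 (v = (-1 - 3) - 6 = -4 - 6 = -10)
o(-5, -2)*v + 11 = -1/5*(-10) + 11 = 2 + 11 = 13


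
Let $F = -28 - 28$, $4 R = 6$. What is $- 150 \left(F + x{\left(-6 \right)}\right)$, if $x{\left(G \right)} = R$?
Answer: $8175$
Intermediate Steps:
$R = \frac{3}{2}$ ($R = \frac{1}{4} \cdot 6 = \frac{3}{2} \approx 1.5$)
$x{\left(G \right)} = \frac{3}{2}$
$F = -56$
$- 150 \left(F + x{\left(-6 \right)}\right) = - 150 \left(-56 + \frac{3}{2}\right) = \left(-150\right) \left(- \frac{109}{2}\right) = 8175$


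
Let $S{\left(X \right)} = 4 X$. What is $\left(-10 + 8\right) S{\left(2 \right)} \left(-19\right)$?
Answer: $304$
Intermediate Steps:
$\left(-10 + 8\right) S{\left(2 \right)} \left(-19\right) = \left(-10 + 8\right) 4 \cdot 2 \left(-19\right) = \left(-2\right) 8 \left(-19\right) = \left(-16\right) \left(-19\right) = 304$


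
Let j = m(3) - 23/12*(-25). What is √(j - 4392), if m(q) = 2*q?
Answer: I*√156171/6 ≈ 65.864*I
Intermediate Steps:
j = 647/12 (j = 2*3 - 23/12*(-25) = 6 - 23*1/12*(-25) = 6 - 23/12*(-25) = 6 + 575/12 = 647/12 ≈ 53.917)
√(j - 4392) = √(647/12 - 4392) = √(-52057/12) = I*√156171/6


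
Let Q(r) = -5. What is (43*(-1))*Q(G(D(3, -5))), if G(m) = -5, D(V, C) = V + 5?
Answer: 215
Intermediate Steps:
D(V, C) = 5 + V
(43*(-1))*Q(G(D(3, -5))) = (43*(-1))*(-5) = -43*(-5) = 215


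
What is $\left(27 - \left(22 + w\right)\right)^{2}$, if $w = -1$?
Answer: $36$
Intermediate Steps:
$\left(27 - \left(22 + w\right)\right)^{2} = \left(27 - 21\right)^{2} = 6^{2} = 36$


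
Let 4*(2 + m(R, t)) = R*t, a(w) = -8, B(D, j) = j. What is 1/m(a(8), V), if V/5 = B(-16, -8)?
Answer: 1/78 ≈ 0.012821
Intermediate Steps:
V = -40 (V = 5*(-8) = -40)
m(R, t) = -2 + R*t/4 (m(R, t) = -2 + (R*t)/4 = -2 + R*t/4)
1/m(a(8), V) = 1/(-2 + (¼)*(-8)*(-40)) = 1/(-2 + 80) = 1/78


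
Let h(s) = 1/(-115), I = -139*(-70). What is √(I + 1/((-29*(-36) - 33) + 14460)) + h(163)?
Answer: -1/115 + √28751770721/1719 ≈ 98.632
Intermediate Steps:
I = 9730
h(s) = -1/115
√(I + 1/((-29*(-36) - 33) + 14460)) + h(163) = √(9730 + 1/((-29*(-36) - 33) + 14460)) - 1/115 = √(9730 + 1/((1044 - 33) + 14460)) - 1/115 = √(9730 + 1/(1011 + 14460)) - 1/115 = √(9730 + 1/15471) - 1/115 = √(150532831/15471) - 1/115 = √28751770721/1719 - 1/115 = -1/115 + √28751770721/1719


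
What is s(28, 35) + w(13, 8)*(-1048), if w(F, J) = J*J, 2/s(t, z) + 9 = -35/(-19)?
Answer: -4560915/68 ≈ -67072.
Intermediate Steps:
s(t, z) = -19/68 (s(t, z) = 2/(-9 - 35/(-19)) = 2/(-9 - 35*(-1/19)) = 2/(-9 + 35/19) = 2/(-136/19) = 2*(-19/136) = -19/68)
w(F, J) = J²
s(28, 35) + w(13, 8)*(-1048) = -19/68 + 8²*(-1048) = -19/68 + 64*(-1048) = -19/68 - 67072 = -4560915/68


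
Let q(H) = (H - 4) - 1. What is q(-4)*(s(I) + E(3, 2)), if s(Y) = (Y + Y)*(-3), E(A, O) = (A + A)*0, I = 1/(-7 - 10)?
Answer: -54/17 ≈ -3.1765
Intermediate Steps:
I = -1/17 (I = 1/(-17) = -1/17 ≈ -0.058824)
E(A, O) = 0 (E(A, O) = (2*A)*0 = 0)
s(Y) = -6*Y (s(Y) = (2*Y)*(-3) = -6*Y)
q(H) = -5 + H (q(H) = (-4 + H) - 1 = -5 + H)
q(-4)*(s(I) + E(3, 2)) = (-5 - 4)*(-6*(-1/17) + 0) = -9*(6/17 + 0) = -9*6/17 = -54/17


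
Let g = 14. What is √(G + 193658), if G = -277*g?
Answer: 2*√47445 ≈ 435.64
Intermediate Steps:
G = -3878 (G = -277*14 = -3878)
√(G + 193658) = √(-3878 + 193658) = √189780 = 2*√47445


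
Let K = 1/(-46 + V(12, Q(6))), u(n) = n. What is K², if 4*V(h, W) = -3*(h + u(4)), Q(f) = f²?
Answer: 1/3364 ≈ 0.00029727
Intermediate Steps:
V(h, W) = -3 - 3*h/4 (V(h, W) = (-3*(h + 4))/4 = (-3*(4 + h))/4 = (-12 - 3*h)/4 = -3 - 3*h/4)
K = -1/58 (K = 1/(-46 + (-3 - ¾*12)) = 1/(-46 + (-3 - 9)) = 1/(-46 - 12) = 1/(-58) = -1/58 ≈ -0.017241)
K² = (-1/58)² = 1/3364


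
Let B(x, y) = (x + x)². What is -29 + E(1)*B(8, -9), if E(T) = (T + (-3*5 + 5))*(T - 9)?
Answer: 18403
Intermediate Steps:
E(T) = (-10 + T)*(-9 + T) (E(T) = (T + (-15 + 5))*(-9 + T) = (T - 10)*(-9 + T) = (-10 + T)*(-9 + T))
B(x, y) = 4*x² (B(x, y) = (2*x)² = 4*x²)
-29 + E(1)*B(8, -9) = -29 + (90 + 1² - 19*1)*(4*8²) = -29 + (90 + 1 - 19)*(4*64) = -29 + 72*256 = -29 + 18432 = 18403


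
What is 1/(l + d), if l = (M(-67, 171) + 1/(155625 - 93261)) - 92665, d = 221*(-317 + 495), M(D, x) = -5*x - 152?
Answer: -62364/3388485575 ≈ -1.8405e-5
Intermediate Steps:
M(D, x) = -152 - 5*x
d = 39338 (d = 221*178 = 39338)
l = -5841760607/62364 (l = ((-152 - 5*171) + 1/(155625 - 93261)) - 92665 = ((-152 - 855) + 1/62364) - 92665 = (-1007 + 1/62364) - 92665 = -62800547/62364 - 92665 = -5841760607/62364 ≈ -93672.)
1/(l + d) = 1/(-5841760607/62364 + 39338) = 1/(-3388485575/62364) = -62364/3388485575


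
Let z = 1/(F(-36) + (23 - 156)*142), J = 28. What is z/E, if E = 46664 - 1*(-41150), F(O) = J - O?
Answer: -1/1652835108 ≈ -6.0502e-10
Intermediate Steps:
F(O) = 28 - O
E = 87814 (E = 46664 + 41150 = 87814)
z = -1/18822 (z = 1/((28 - 1*(-36)) + (23 - 156)*142) = 1/((28 + 36) - 133*142) = 1/(64 - 18886) = 1/(-18822) = -1/18822 ≈ -5.3129e-5)
z/E = -1/18822/87814 = -1/18822*1/87814 = -1/1652835108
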